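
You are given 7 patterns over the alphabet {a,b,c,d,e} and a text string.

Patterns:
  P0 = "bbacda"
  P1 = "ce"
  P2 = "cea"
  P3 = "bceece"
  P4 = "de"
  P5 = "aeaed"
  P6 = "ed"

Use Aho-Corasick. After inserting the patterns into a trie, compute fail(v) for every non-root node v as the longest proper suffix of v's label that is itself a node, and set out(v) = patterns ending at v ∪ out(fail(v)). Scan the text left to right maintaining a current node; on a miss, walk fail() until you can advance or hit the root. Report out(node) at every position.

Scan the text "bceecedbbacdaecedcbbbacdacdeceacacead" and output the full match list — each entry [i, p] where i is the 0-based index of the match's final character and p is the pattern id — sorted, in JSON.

Construct AC machine:
Trie nodes:
  n0 'ε': a→17 b→1 c→7 d→15 e→22
  n1 'b': b→2 c→10
  n2 'bb': a→3
  n3 'bba': c→4
  n4 'bbac': d→5
  n5 'bbacd': a→6
  n6 'bbacda': ·  ←P0
  n7 'c': e→8
  n8 'ce': a→9  ←P1
  n9 'cea': ·  ←P2
  n10 'bc': e→11
  n11 'bce': e→12
  n12 'bcee': c→13
  n13 'bceec': e→14
  n14 'bceece': ·  ←P3
  n15 'd': e→16
  n16 'de': ·  ←P4
  n17 'a': e→18
  n18 'ae': a→19
  n19 'aea': e→20
  n20 'aeae': d→21
  n21 'aeaed': ·  ←P5
  n22 'e': d→23
  n23 'ed': ·  ←P6

BFS fail/out derivation:
  n1('b'): parent n0 fail=0; on 'b' 0 → fail=0;  out ∅∪∅=∅
  n7('c'): parent n0 fail=0; on 'c' 0 → fail=0;  out ∅∪∅=∅
  n15('d'): parent n0 fail=0; on 'd' 0 → fail=0;  out ∅∪∅=∅
  n17('a'): parent n0 fail=0; on 'a' 0 → fail=0;  out ∅∪∅=∅
  n22('e'): parent n0 fail=0; on 'e' 0 → fail=0;  out ∅∪∅=∅
  n2('bb'): parent n1 fail=0; on 'b' 0 → fail=1;  out ∅∪∅=∅
  n8('ce'): parent n7 fail=0; on 'e' 0 → fail=22;  out {1}∪∅={1}
  n10('bc'): parent n1 fail=0; on 'c' 0 → fail=7;  out ∅∪∅=∅
  n16('de'): parent n15 fail=0; on 'e' 0 → fail=22;  out {4}∪∅={4}
  n18('ae'): parent n17 fail=0; on 'e' 0 → fail=22;  out ∅∪∅=∅
  n23('ed'): parent n22 fail=0; on 'd' 0 → fail=15;  out {6}∪∅={6}
  n3('bba'): parent n2 fail=1; on 'a' 1→0 → fail=17;  out ∅∪∅=∅
  n9('cea'): parent n8 fail=22; on 'a' 22→0 → fail=17;  out {2}∪∅={2}
  n11('bce'): parent n10 fail=7; on 'e' 7 → fail=8;  out ∅∪{1}={1}
  n19('aea'): parent n18 fail=22; on 'a' 22→0 → fail=17;  out ∅∪∅=∅
  n4('bbac'): parent n3 fail=17; on 'c' 17→0 → fail=7;  out ∅∪∅=∅
  n12('bcee'): parent n11 fail=8; on 'e' 8→22→0 → fail=22;  out ∅∪∅=∅
  n20('aeae'): parent n19 fail=17; on 'e' 17 → fail=18;  out ∅∪∅=∅
  n5('bbacd'): parent n4 fail=7; on 'd' 7→0 → fail=15;  out ∅∪∅=∅
  n13('bceec'): parent n12 fail=22; on 'c' 22→0 → fail=7;  out ∅∪∅=∅
  n21('aeaed'): parent n20 fail=18; on 'd' 18→22 → fail=23;  out {5}∪{6}={5,6}
  n6('bbacda'): parent n5 fail=15; on 'a' 15→0 → fail=17;  out {0}∪∅={0}
  n14('bceece'): parent n13 fail=7; on 'e' 7 → fail=8;  out {3}∪{1}={1,3}

Run:
pos 0 'b': at 1
pos 1 'c': at 10
pos 2 'e': at 11  → match P1@[1:2]
pos 3 'e': at 12
pos 4 'c': at 13
pos 5 'e': at 14  → match P1@[4:5],P3@[0:5]
pos 6 'd': at 23 ·f  → match P6@[5:6]
pos 7 'b': at 1 ·f
pos 8 'b': at 2
pos 9 'a': at 3
pos 10 'c': at 4
pos 11 'd': at 5
pos 12 'a': at 6  → match P0@[7:12]
pos 13 'e': at 18 ·f
pos 14 'c': at 7 ·f
pos 15 'e': at 8  → match P1@[14:15]
pos 16 'd': at 23 ·f  → match P6@[15:16]
pos 17 'c': at 7 ·f
pos 18 'b': at 1 ·f
pos 19 'b': at 2
pos 20 'b': at 2 ·f
pos 21 'a': at 3
pos 22 'c': at 4
pos 23 'd': at 5
pos 24 'a': at 6  → match P0@[19:24]
pos 25 'c': at 7 ·f
pos 26 'd': at 15 ·f
pos 27 'e': at 16  → match P4@[26:27]
pos 28 'c': at 7 ·f
pos 29 'e': at 8  → match P1@[28:29]
pos 30 'a': at 9  → match P2@[28:30]
pos 31 'c': at 7 ·f
pos 32 'a': at 17 ·f
pos 33 'c': at 7 ·f
pos 34 'e': at 8  → match P1@[33:34]
pos 35 'a': at 9  → match P2@[33:35]
pos 36 'd': at 15 ·f

All matches (sorted): [[2,1],[5,1],[5,3],[6,6],[12,0],[15,1],[16,6],[24,0],[27,4],[29,1],[30,2],[34,1],[35,2]]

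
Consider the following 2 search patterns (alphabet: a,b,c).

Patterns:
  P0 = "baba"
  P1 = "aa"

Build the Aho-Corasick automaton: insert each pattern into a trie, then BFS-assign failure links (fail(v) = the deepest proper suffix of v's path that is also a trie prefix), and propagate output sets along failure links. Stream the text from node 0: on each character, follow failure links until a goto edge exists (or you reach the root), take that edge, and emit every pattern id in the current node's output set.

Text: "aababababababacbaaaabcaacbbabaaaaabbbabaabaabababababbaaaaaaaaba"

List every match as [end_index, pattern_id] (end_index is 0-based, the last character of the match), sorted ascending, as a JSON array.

Build:
Trie nodes:
  0='ε' goto a→5 b→1
  1='b' goto a→2
  2='ba' goto b→3
  3='bab' goto a→4
  4='baba' goto ·  [P0 ends]
  5='a' goto a→6
  6='aa' goto ·  [P1 ends]

Failure links (BFS by depth):
  fail(1) 'b': from fail(0)=0 chase 'b': 0 ⇒ 0;  out=∅∪out(0)=∅
  fail(5) 'a': from fail(0)=0 chase 'a': 0 ⇒ 0;  out=∅∪out(0)=∅
  fail(2) 'ba': from fail(1)=0 chase 'a': 0 ⇒ 5;  out=∅∪out(5)=∅
  fail(6) 'aa': from fail(5)=0 chase 'a': 0 ⇒ 5;  out={1}∪out(5)={1}
  fail(3) 'bab': from fail(2)=5 chase 'b': 5→0 ⇒ 1;  out=∅∪out(1)=∅
  fail(4) 'baba': from fail(3)=1 chase 'a': 1 ⇒ 2;  out={0}∪out(2)={0}

Text stream:
[0] read 'a'  n0⇒n5
[1] read 'a'  n5⇒n6  emit P1@[0:1]
[2] read 'b'  n6⇒n1 (via fail)
[3] read 'a'  n1⇒n2
[4] read 'b'  n2⇒n3
[5] read 'a'  n3⇒n4  emit P0@[2:5]
[6] read 'b'  n4⇒n3 (via fail)
[7] read 'a'  n3⇒n4  emit P0@[4:7]
[8] read 'b'  n4⇒n3 (via fail)
[9] read 'a'  n3⇒n4  emit P0@[6:9]
[10] read 'b'  n4⇒n3 (via fail)
[11] read 'a'  n3⇒n4  emit P0@[8:11]
[12] read 'b'  n4⇒n3 (via fail)
[13] read 'a'  n3⇒n4  emit P0@[10:13]
[14] read 'c'  n4⇒n0 (via fail)
[15] read 'b'  n0⇒n1
[16] read 'a'  n1⇒n2
[17] read 'a'  n2⇒n6 (via fail)  emit P1@[16:17]
[18] read 'a'  n6⇒n6 (via fail)  emit P1@[17:18]
[19] read 'a'  n6⇒n6 (via fail)  emit P1@[18:19]
[20] read 'b'  n6⇒n1 (via fail)
[21] read 'c'  n1⇒n0 (via fail)
[22] read 'a'  n0⇒n5
[23] read 'a'  n5⇒n6  emit P1@[22:23]
[24] read 'c'  n6⇒n0 (via fail)
[25] read 'b'  n0⇒n1
[26] read 'b'  n1⇒n1 (via fail)
[27] read 'a'  n1⇒n2
[28] read 'b'  n2⇒n3
[29] read 'a'  n3⇒n4  emit P0@[26:29]
[30] read 'a'  n4⇒n6 (via fail)  emit P1@[29:30]
[31] read 'a'  n6⇒n6 (via fail)  emit P1@[30:31]
[32] read 'a'  n6⇒n6 (via fail)  emit P1@[31:32]
[33] read 'a'  n6⇒n6 (via fail)  emit P1@[32:33]
[34] read 'b'  n6⇒n1 (via fail)
[35] read 'b'  n1⇒n1 (via fail)
[36] read 'b'  n1⇒n1 (via fail)
[37] read 'a'  n1⇒n2
[38] read 'b'  n2⇒n3
[39] read 'a'  n3⇒n4  emit P0@[36:39]
[40] read 'a'  n4⇒n6 (via fail)  emit P1@[39:40]
[41] read 'b'  n6⇒n1 (via fail)
[42] read 'a'  n1⇒n2
[43] read 'a'  n2⇒n6 (via fail)  emit P1@[42:43]
[44] read 'b'  n6⇒n1 (via fail)
[45] read 'a'  n1⇒n2
[46] read 'b'  n2⇒n3
[47] read 'a'  n3⇒n4  emit P0@[44:47]
[48] read 'b'  n4⇒n3 (via fail)
[49] read 'a'  n3⇒n4  emit P0@[46:49]
[50] read 'b'  n4⇒n3 (via fail)
[51] read 'a'  n3⇒n4  emit P0@[48:51]
[52] read 'b'  n4⇒n3 (via fail)
[53] read 'b'  n3⇒n1 (via fail)
[54] read 'a'  n1⇒n2
[55] read 'a'  n2⇒n6 (via fail)  emit P1@[54:55]
[56] read 'a'  n6⇒n6 (via fail)  emit P1@[55:56]
[57] read 'a'  n6⇒n6 (via fail)  emit P1@[56:57]
[58] read 'a'  n6⇒n6 (via fail)  emit P1@[57:58]
[59] read 'a'  n6⇒n6 (via fail)  emit P1@[58:59]
[60] read 'a'  n6⇒n6 (via fail)  emit P1@[59:60]
[61] read 'a'  n6⇒n6 (via fail)  emit P1@[60:61]
[62] read 'b'  n6⇒n1 (via fail)
[63] read 'a'  n1⇒n2

All matches (sorted): [[1,1],[5,0],[7,0],[9,0],[11,0],[13,0],[17,1],[18,1],[19,1],[23,1],[29,0],[30,1],[31,1],[32,1],[33,1],[39,0],[40,1],[43,1],[47,0],[49,0],[51,0],[55,1],[56,1],[57,1],[58,1],[59,1],[60,1],[61,1]]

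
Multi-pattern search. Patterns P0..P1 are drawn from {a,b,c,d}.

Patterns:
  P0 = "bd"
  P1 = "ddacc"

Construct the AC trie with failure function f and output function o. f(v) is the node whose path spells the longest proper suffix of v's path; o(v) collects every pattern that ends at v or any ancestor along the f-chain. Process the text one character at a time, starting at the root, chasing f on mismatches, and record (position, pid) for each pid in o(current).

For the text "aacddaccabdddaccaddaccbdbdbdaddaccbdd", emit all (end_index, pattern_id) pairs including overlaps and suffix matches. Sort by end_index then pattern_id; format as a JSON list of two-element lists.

Build:
Trie nodes:
  0='ε' goto b→1 d→3
  1='b' goto d→2
  2='bd' goto ·  [P0 ends]
  3='d' goto d→4
  4='dd' goto a→5
  5='dda' goto c→6
  6='ddac' goto c→7
  7='ddacc' goto ·  [P1 ends]

BFS fail/out derivation:
  n1('b'): parent n0 fail=0; on 'b' 0 → fail=0;  out ∅∪∅=∅
  n3('d'): parent n0 fail=0; on 'd' 0 → fail=0;  out ∅∪∅=∅
  n2('bd'): parent n1 fail=0; on 'd' 0 → fail=3;  out {0}∪∅={0}
  n4('dd'): parent n3 fail=0; on 'd' 0 → fail=3;  out ∅∪∅=∅
  n5('dda'): parent n4 fail=3; on 'a' 3→0 → fail=0;  out ∅∪∅=∅
  n6('ddac'): parent n5 fail=0; on 'c' 0 → fail=0;  out ∅∪∅=∅
  n7('ddacc'): parent n6 fail=0; on 'c' 0 → fail=0;  out {1}∪∅={1}

Scan:
[0] read 'a'  n0⇒n0
[1] read 'a'  n0⇒n0
[2] read 'c'  n0⇒n0
[3] read 'd'  n0⇒n3
[4] read 'd'  n3⇒n4
[5] read 'a'  n4⇒n5
[6] read 'c'  n5⇒n6
[7] read 'c'  n6⇒n7  → match P1@[3:7]
[8] read 'a'  n7⇒n0 (via fail)
[9] read 'b'  n0⇒n1
[10] read 'd'  n1⇒n2  → match P0@[9:10]
[11] read 'd'  n2⇒n4 (via fail)
[12] read 'd'  n4⇒n4 (via fail)
[13] read 'a'  n4⇒n5
[14] read 'c'  n5⇒n6
[15] read 'c'  n6⇒n7  → match P1@[11:15]
[16] read 'a'  n7⇒n0 (via fail)
[17] read 'd'  n0⇒n3
[18] read 'd'  n3⇒n4
[19] read 'a'  n4⇒n5
[20] read 'c'  n5⇒n6
[21] read 'c'  n6⇒n7  → match P1@[17:21]
[22] read 'b'  n7⇒n1 (via fail)
[23] read 'd'  n1⇒n2  → match P0@[22:23]
[24] read 'b'  n2⇒n1 (via fail)
[25] read 'd'  n1⇒n2  → match P0@[24:25]
[26] read 'b'  n2⇒n1 (via fail)
[27] read 'd'  n1⇒n2  → match P0@[26:27]
[28] read 'a'  n2⇒n0 (via fail)
[29] read 'd'  n0⇒n3
[30] read 'd'  n3⇒n4
[31] read 'a'  n4⇒n5
[32] read 'c'  n5⇒n6
[33] read 'c'  n6⇒n7  → match P1@[29:33]
[34] read 'b'  n7⇒n1 (via fail)
[35] read 'd'  n1⇒n2  → match P0@[34:35]
[36] read 'd'  n2⇒n4 (via fail)

All matches (sorted): [[7,1],[10,0],[15,1],[21,1],[23,0],[25,0],[27,0],[33,1],[35,0]]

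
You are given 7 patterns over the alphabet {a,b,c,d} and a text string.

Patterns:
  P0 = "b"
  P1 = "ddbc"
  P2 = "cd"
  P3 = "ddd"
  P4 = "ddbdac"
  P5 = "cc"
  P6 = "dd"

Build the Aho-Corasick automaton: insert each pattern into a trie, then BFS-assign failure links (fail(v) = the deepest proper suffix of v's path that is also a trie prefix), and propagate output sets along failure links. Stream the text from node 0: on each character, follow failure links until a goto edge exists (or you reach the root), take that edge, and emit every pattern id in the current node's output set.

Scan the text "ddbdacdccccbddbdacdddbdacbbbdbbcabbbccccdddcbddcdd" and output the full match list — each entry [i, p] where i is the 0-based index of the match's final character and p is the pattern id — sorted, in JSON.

Build:
Trie (insert patterns):
  0='ε' goto b→1 c→6 d→2
  1='b' goto ·  [P0 ends]
  2='d' goto d→3
  3='dd' goto b→4 d→8  [P6 ends]
  4='ddb' goto c→5 d→9
  5='ddbc' goto ·  [P1 ends]
  6='c' goto c→12 d→7
  7='cd' goto ·  [P2 ends]
  8='ddd' goto ·  [P3 ends]
  9='ddbd' goto a→10
  10='ddbda' goto c→11
  11='ddbdac' goto ·  [P4 ends]
  12='cc' goto ·  [P5 ends]

BFS fail/out derivation:
  n1('b'): parent n0 fail=0; on 'b' 0 → fail=0;  out {0}∪∅={0}
  n2('d'): parent n0 fail=0; on 'd' 0 → fail=0;  out ∅∪∅=∅
  n6('c'): parent n0 fail=0; on 'c' 0 → fail=0;  out ∅∪∅=∅
  n3('dd'): parent n2 fail=0; on 'd' 0 → fail=2;  out {6}∪∅={6}
  n7('cd'): parent n6 fail=0; on 'd' 0 → fail=2;  out {2}∪∅={2}
  n12('cc'): parent n6 fail=0; on 'c' 0 → fail=6;  out {5}∪∅={5}
  n4('ddb'): parent n3 fail=2; on 'b' 2→0 → fail=1;  out ∅∪{0}={0}
  n8('ddd'): parent n3 fail=2; on 'd' 2 → fail=3;  out {3}∪{6}={3,6}
  n5('ddbc'): parent n4 fail=1; on 'c' 1→0 → fail=6;  out {1}∪∅={1}
  n9('ddbd'): parent n4 fail=1; on 'd' 1→0 → fail=2;  out ∅∪∅=∅
  n10('ddbda'): parent n9 fail=2; on 'a' 2→0 → fail=0;  out ∅∪∅=∅
  n11('ddbdac'): parent n10 fail=0; on 'c' 0 → fail=6;  out {4}∪∅={4}

Run:
i=0 'd': node 0→2
i=1 'd': node 2→3  ** P6@[0:1]
i=2 'b': node 3→4  ** P0@[2:2]
i=3 'd': node 4→9
i=4 'a': node 9→10
i=5 'c': node 10→11  ** P4@[0:5]
i=6 'd': node 11→7 (via fail)  ** P2@[5:6]
i=7 'c': node 7→6 (via fail)
i=8 'c': node 6→12  ** P5@[7:8]
i=9 'c': node 12→12 (via fail)  ** P5@[8:9]
i=10 'c': node 12→12 (via fail)  ** P5@[9:10]
i=11 'b': node 12→1 (via fail)  ** P0@[11:11]
i=12 'd': node 1→2 (via fail)
i=13 'd': node 2→3  ** P6@[12:13]
i=14 'b': node 3→4  ** P0@[14:14]
i=15 'd': node 4→9
i=16 'a': node 9→10
i=17 'c': node 10→11  ** P4@[12:17]
i=18 'd': node 11→7 (via fail)  ** P2@[17:18]
i=19 'd': node 7→3 (via fail)  ** P6@[18:19]
i=20 'd': node 3→8  ** P3@[18:20],P6@[19:20]
i=21 'b': node 8→4 (via fail)  ** P0@[21:21]
i=22 'd': node 4→9
i=23 'a': node 9→10
i=24 'c': node 10→11  ** P4@[19:24]
i=25 'b': node 11→1 (via fail)  ** P0@[25:25]
i=26 'b': node 1→1 (via fail)  ** P0@[26:26]
i=27 'b': node 1→1 (via fail)  ** P0@[27:27]
i=28 'd': node 1→2 (via fail)
i=29 'b': node 2→1 (via fail)  ** P0@[29:29]
i=30 'b': node 1→1 (via fail)  ** P0@[30:30]
i=31 'c': node 1→6 (via fail)
i=32 'a': node 6→0 (via fail)
i=33 'b': node 0→1  ** P0@[33:33]
i=34 'b': node 1→1 (via fail)  ** P0@[34:34]
i=35 'b': node 1→1 (via fail)  ** P0@[35:35]
i=36 'c': node 1→6 (via fail)
i=37 'c': node 6→12  ** P5@[36:37]
i=38 'c': node 12→12 (via fail)  ** P5@[37:38]
i=39 'c': node 12→12 (via fail)  ** P5@[38:39]
i=40 'd': node 12→7 (via fail)  ** P2@[39:40]
i=41 'd': node 7→3 (via fail)  ** P6@[40:41]
i=42 'd': node 3→8  ** P3@[40:42],P6@[41:42]
i=43 'c': node 8→6 (via fail)
i=44 'b': node 6→1 (via fail)  ** P0@[44:44]
i=45 'd': node 1→2 (via fail)
i=46 'd': node 2→3  ** P6@[45:46]
i=47 'c': node 3→6 (via fail)
i=48 'd': node 6→7  ** P2@[47:48]
i=49 'd': node 7→3 (via fail)  ** P6@[48:49]

Matches: [[1,6],[2,0],[5,4],[6,2],[8,5],[9,5],[10,5],[11,0],[13,6],[14,0],[17,4],[18,2],[19,6],[20,3],[20,6],[21,0],[24,4],[25,0],[26,0],[27,0],[29,0],[30,0],[33,0],[34,0],[35,0],[37,5],[38,5],[39,5],[40,2],[41,6],[42,3],[42,6],[44,0],[46,6],[48,2],[49,6]]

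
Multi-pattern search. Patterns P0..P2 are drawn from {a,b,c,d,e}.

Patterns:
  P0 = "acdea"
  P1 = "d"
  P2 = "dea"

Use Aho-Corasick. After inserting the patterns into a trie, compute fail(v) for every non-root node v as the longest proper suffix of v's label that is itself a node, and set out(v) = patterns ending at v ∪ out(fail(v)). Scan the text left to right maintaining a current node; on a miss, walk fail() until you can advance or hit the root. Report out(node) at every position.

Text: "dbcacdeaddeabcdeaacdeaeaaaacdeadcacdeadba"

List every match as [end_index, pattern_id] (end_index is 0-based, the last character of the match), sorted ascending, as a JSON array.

Construct AC machine:
Trie nodes:
  n0 'ε': a→1 d→6
  n1 'a': c→2
  n2 'ac': d→3
  n3 'acd': e→4
  n4 'acde': a→5
  n5 'acdea': ·  [P0 ends]
  n6 'd': e→7  [P1 ends]
  n7 'de': a→8
  n8 'dea': ·  [P2 ends]

Failure links (BFS by depth):
  fail(1) 'a': from fail(0)=0 chase 'a': 0 ⇒ 0;  out=∅∪out(0)=∅
  fail(6) 'd': from fail(0)=0 chase 'd': 0 ⇒ 0;  out={1}∪out(0)={1}
  fail(2) 'ac': from fail(1)=0 chase 'c': 0 ⇒ 0;  out=∅∪out(0)=∅
  fail(7) 'de': from fail(6)=0 chase 'e': 0 ⇒ 0;  out=∅∪out(0)=∅
  fail(3) 'acd': from fail(2)=0 chase 'd': 0 ⇒ 6;  out=∅∪out(6)={1}
  fail(8) 'dea': from fail(7)=0 chase 'a': 0 ⇒ 1;  out={2}∪out(1)={2}
  fail(4) 'acde': from fail(3)=6 chase 'e': 6 ⇒ 7;  out=∅∪out(7)=∅
  fail(5) 'acdea': from fail(4)=7 chase 'a': 7 ⇒ 8;  out={0}∪out(8)={0,2}

Scan:
pos 0 'd': at 6  ** P1@[0:0]
pos 1 'b': at 0 (fail-walked)
pos 2 'c': at 0
pos 3 'a': at 1
pos 4 'c': at 2
pos 5 'd': at 3  ** P1@[5:5]
pos 6 'e': at 4
pos 7 'a': at 5  ** P0@[3:7],P2@[5:7]
pos 8 'd': at 6 (fail-walked)  ** P1@[8:8]
pos 9 'd': at 6 (fail-walked)  ** P1@[9:9]
pos 10 'e': at 7
pos 11 'a': at 8  ** P2@[9:11]
pos 12 'b': at 0 (fail-walked)
pos 13 'c': at 0
pos 14 'd': at 6  ** P1@[14:14]
pos 15 'e': at 7
pos 16 'a': at 8  ** P2@[14:16]
pos 17 'a': at 1 (fail-walked)
pos 18 'c': at 2
pos 19 'd': at 3  ** P1@[19:19]
pos 20 'e': at 4
pos 21 'a': at 5  ** P0@[17:21],P2@[19:21]
pos 22 'e': at 0 (fail-walked)
pos 23 'a': at 1
pos 24 'a': at 1 (fail-walked)
pos 25 'a': at 1 (fail-walked)
pos 26 'a': at 1 (fail-walked)
pos 27 'c': at 2
pos 28 'd': at 3  ** P1@[28:28]
pos 29 'e': at 4
pos 30 'a': at 5  ** P0@[26:30],P2@[28:30]
pos 31 'd': at 6 (fail-walked)  ** P1@[31:31]
pos 32 'c': at 0 (fail-walked)
pos 33 'a': at 1
pos 34 'c': at 2
pos 35 'd': at 3  ** P1@[35:35]
pos 36 'e': at 4
pos 37 'a': at 5  ** P0@[33:37],P2@[35:37]
pos 38 'd': at 6 (fail-walked)  ** P1@[38:38]
pos 39 'b': at 0 (fail-walked)
pos 40 'a': at 1

Matches: [[0,1],[5,1],[7,0],[7,2],[8,1],[9,1],[11,2],[14,1],[16,2],[19,1],[21,0],[21,2],[28,1],[30,0],[30,2],[31,1],[35,1],[37,0],[37,2],[38,1]]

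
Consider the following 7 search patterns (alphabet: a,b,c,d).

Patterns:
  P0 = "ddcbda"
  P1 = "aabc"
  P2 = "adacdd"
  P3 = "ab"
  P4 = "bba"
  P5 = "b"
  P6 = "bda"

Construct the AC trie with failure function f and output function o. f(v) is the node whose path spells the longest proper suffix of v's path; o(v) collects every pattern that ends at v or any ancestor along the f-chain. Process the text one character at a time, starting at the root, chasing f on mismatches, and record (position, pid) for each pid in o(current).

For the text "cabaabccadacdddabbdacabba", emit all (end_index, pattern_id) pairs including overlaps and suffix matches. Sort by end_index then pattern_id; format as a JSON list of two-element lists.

Build:
Trie nodes:
  n0 'ε': a→7 b→17 d→1
  n1 'd': d→2
  n2 'dd': c→3
  n3 'ddc': b→4
  n4 'ddcb': d→5
  n5 'ddcbd': a→6
  n6 'ddcbda': ·  [P0 ends]
  n7 'a': a→8 b→16 d→11
  n8 'aa': b→9
  n9 'aab': c→10
  n10 'aabc': ·  [P1 ends]
  n11 'ad': a→12
  n12 'ada': c→13
  n13 'adac': d→14
  n14 'adacd': d→15
  n15 'adacdd': ·  [P2 ends]
  n16 'ab': ·  [P3 ends]
  n17 'b': b→18 d→20  [P5 ends]
  n18 'bb': a→19
  n19 'bba': ·  [P4 ends]
  n20 'bd': a→21
  n21 'bda': ·  [P6 ends]

BFS fail/out derivation:
  n1('d'): parent n0 fail=0; on 'd' 0 → fail=0;  out ∅∪∅=∅
  n7('a'): parent n0 fail=0; on 'a' 0 → fail=0;  out ∅∪∅=∅
  n17('b'): parent n0 fail=0; on 'b' 0 → fail=0;  out {5}∪∅={5}
  n2('dd'): parent n1 fail=0; on 'd' 0 → fail=1;  out ∅∪∅=∅
  n8('aa'): parent n7 fail=0; on 'a' 0 → fail=7;  out ∅∪∅=∅
  n11('ad'): parent n7 fail=0; on 'd' 0 → fail=1;  out ∅∪∅=∅
  n16('ab'): parent n7 fail=0; on 'b' 0 → fail=17;  out {3}∪{5}={3,5}
  n18('bb'): parent n17 fail=0; on 'b' 0 → fail=17;  out ∅∪{5}={5}
  n20('bd'): parent n17 fail=0; on 'd' 0 → fail=1;  out ∅∪∅=∅
  n3('ddc'): parent n2 fail=1; on 'c' 1→0 → fail=0;  out ∅∪∅=∅
  n9('aab'): parent n8 fail=7; on 'b' 7 → fail=16;  out ∅∪{3,5}={3,5}
  n12('ada'): parent n11 fail=1; on 'a' 1→0 → fail=7;  out ∅∪∅=∅
  n19('bba'): parent n18 fail=17; on 'a' 17→0 → fail=7;  out {4}∪∅={4}
  n21('bda'): parent n20 fail=1; on 'a' 1→0 → fail=7;  out {6}∪∅={6}
  n4('ddcb'): parent n3 fail=0; on 'b' 0 → fail=17;  out ∅∪{5}={5}
  n10('aabc'): parent n9 fail=16; on 'c' 16→17→0 → fail=0;  out {1}∪∅={1}
  n13('adac'): parent n12 fail=7; on 'c' 7→0 → fail=0;  out ∅∪∅=∅
  n5('ddcbd'): parent n4 fail=17; on 'd' 17 → fail=20;  out ∅∪∅=∅
  n14('adacd'): parent n13 fail=0; on 'd' 0 → fail=1;  out ∅∪∅=∅
  n6('ddcbda'): parent n5 fail=20; on 'a' 20 → fail=21;  out {0}∪{6}={0,6}
  n15('adacdd'): parent n14 fail=1; on 'd' 1 → fail=2;  out {2}∪∅={2}

Text stream:
pos 0 'c': at 0
pos 1 'a': at 7
pos 2 'b': at 16  emit P3@[1:2],P5@[2:2]
pos 3 'a': at 7 (fail-walked)
pos 4 'a': at 8
pos 5 'b': at 9  emit P3@[4:5],P5@[5:5]
pos 6 'c': at 10  emit P1@[3:6]
pos 7 'c': at 0 (fail-walked)
pos 8 'a': at 7
pos 9 'd': at 11
pos 10 'a': at 12
pos 11 'c': at 13
pos 12 'd': at 14
pos 13 'd': at 15  emit P2@[8:13]
pos 14 'd': at 2 (fail-walked)
pos 15 'a': at 7 (fail-walked)
pos 16 'b': at 16  emit P3@[15:16],P5@[16:16]
pos 17 'b': at 18 (fail-walked)  emit P5@[17:17]
pos 18 'd': at 20 (fail-walked)
pos 19 'a': at 21  emit P6@[17:19]
pos 20 'c': at 0 (fail-walked)
pos 21 'a': at 7
pos 22 'b': at 16  emit P3@[21:22],P5@[22:22]
pos 23 'b': at 18 (fail-walked)  emit P5@[23:23]
pos 24 'a': at 19  emit P4@[22:24]

Matches: [[2,3],[2,5],[5,3],[5,5],[6,1],[13,2],[16,3],[16,5],[17,5],[19,6],[22,3],[22,5],[23,5],[24,4]]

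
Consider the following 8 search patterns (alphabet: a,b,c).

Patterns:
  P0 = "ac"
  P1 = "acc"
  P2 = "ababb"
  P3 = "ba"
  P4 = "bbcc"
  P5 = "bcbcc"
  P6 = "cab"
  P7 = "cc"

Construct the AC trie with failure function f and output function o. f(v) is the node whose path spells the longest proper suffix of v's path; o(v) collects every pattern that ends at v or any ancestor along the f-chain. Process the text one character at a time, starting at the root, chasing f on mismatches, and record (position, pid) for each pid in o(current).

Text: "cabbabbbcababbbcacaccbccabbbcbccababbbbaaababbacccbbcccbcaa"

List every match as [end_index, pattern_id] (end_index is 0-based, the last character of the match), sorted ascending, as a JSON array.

Construct AC machine:
Trie (insert patterns):
  n0 'ε': a→1 b→8 c→17
  n1 'a': b→4 c→2
  n2 'ac': c→3  [P0 ends]
  n3 'acc': ·  [P1 ends]
  n4 'ab': a→5
  n5 'aba': b→6
  n6 'abab': b→7
  n7 'ababb': ·  [P2 ends]
  n8 'b': a→9 b→10 c→13
  n9 'ba': ·  [P3 ends]
  n10 'bb': c→11
  n11 'bbc': c→12
  n12 'bbcc': ·  [P4 ends]
  n13 'bc': b→14
  n14 'bcb': c→15
  n15 'bcbc': c→16
  n16 'bcbcc': ·  [P5 ends]
  n17 'c': a→18 c→20
  n18 'ca': b→19
  n19 'cab': ·  [P6 ends]
  n20 'cc': ·  [P7 ends]

BFS fail/out derivation:
  fail(1) 'a': from fail(0)=0 chase 'a': 0 ⇒ 0;  out=∅∪out(0)=∅
  fail(8) 'b': from fail(0)=0 chase 'b': 0 ⇒ 0;  out=∅∪out(0)=∅
  fail(17) 'c': from fail(0)=0 chase 'c': 0 ⇒ 0;  out=∅∪out(0)=∅
  fail(2) 'ac': from fail(1)=0 chase 'c': 0 ⇒ 17;  out={0}∪out(17)={0}
  fail(4) 'ab': from fail(1)=0 chase 'b': 0 ⇒ 8;  out=∅∪out(8)=∅
  fail(9) 'ba': from fail(8)=0 chase 'a': 0 ⇒ 1;  out={3}∪out(1)={3}
  fail(10) 'bb': from fail(8)=0 chase 'b': 0 ⇒ 8;  out=∅∪out(8)=∅
  fail(13) 'bc': from fail(8)=0 chase 'c': 0 ⇒ 17;  out=∅∪out(17)=∅
  fail(18) 'ca': from fail(17)=0 chase 'a': 0 ⇒ 1;  out=∅∪out(1)=∅
  fail(20) 'cc': from fail(17)=0 chase 'c': 0 ⇒ 17;  out={7}∪out(17)={7}
  fail(3) 'acc': from fail(2)=17 chase 'c': 17 ⇒ 20;  out={1}∪out(20)={1,7}
  fail(5) 'aba': from fail(4)=8 chase 'a': 8 ⇒ 9;  out=∅∪out(9)={3}
  fail(11) 'bbc': from fail(10)=8 chase 'c': 8 ⇒ 13;  out=∅∪out(13)=∅
  fail(14) 'bcb': from fail(13)=17 chase 'b': 17→0 ⇒ 8;  out=∅∪out(8)=∅
  fail(19) 'cab': from fail(18)=1 chase 'b': 1 ⇒ 4;  out={6}∪out(4)={6}
  fail(6) 'abab': from fail(5)=9 chase 'b': 9→1 ⇒ 4;  out=∅∪out(4)=∅
  fail(12) 'bbcc': from fail(11)=13 chase 'c': 13→17 ⇒ 20;  out={4}∪out(20)={4,7}
  fail(15) 'bcbc': from fail(14)=8 chase 'c': 8 ⇒ 13;  out=∅∪out(13)=∅
  fail(7) 'ababb': from fail(6)=4 chase 'b': 4→8 ⇒ 10;  out={2}∪out(10)={2}
  fail(16) 'bcbcc': from fail(15)=13 chase 'c': 13→17 ⇒ 20;  out={5}∪out(20)={5,7}

Run:
[0] read 'c'  n0⇒n17
[1] read 'a'  n17⇒n18
[2] read 'b'  n18⇒n19  emit P6@[0:2]
[3] read 'b'  n19⇒n10 ·f
[4] read 'a'  n10⇒n9 ·f  emit P3@[3:4]
[5] read 'b'  n9⇒n4 ·f
[6] read 'b'  n4⇒n10 ·f
[7] read 'b'  n10⇒n10 ·f
[8] read 'c'  n10⇒n11
[9] read 'a'  n11⇒n18 ·f
[10] read 'b'  n18⇒n19  emit P6@[8:10]
[11] read 'a'  n19⇒n5 ·f  emit P3@[10:11]
[12] read 'b'  n5⇒n6
[13] read 'b'  n6⇒n7  emit P2@[9:13]
[14] read 'b'  n7⇒n10 ·f
[15] read 'c'  n10⇒n11
[16] read 'a'  n11⇒n18 ·f
[17] read 'c'  n18⇒n2 ·f  emit P0@[16:17]
[18] read 'a'  n2⇒n18 ·f
[19] read 'c'  n18⇒n2 ·f  emit P0@[18:19]
[20] read 'c'  n2⇒n3  emit P1@[18:20],P7@[19:20]
[21] read 'b'  n3⇒n8 ·f
[22] read 'c'  n8⇒n13
[23] read 'c'  n13⇒n20 ·f  emit P7@[22:23]
[24] read 'a'  n20⇒n18 ·f
[25] read 'b'  n18⇒n19  emit P6@[23:25]
[26] read 'b'  n19⇒n10 ·f
[27] read 'b'  n10⇒n10 ·f
[28] read 'c'  n10⇒n11
[29] read 'b'  n11⇒n14 ·f
[30] read 'c'  n14⇒n15
[31] read 'c'  n15⇒n16  emit P5@[27:31],P7@[30:31]
[32] read 'a'  n16⇒n18 ·f
[33] read 'b'  n18⇒n19  emit P6@[31:33]
[34] read 'a'  n19⇒n5 ·f  emit P3@[33:34]
[35] read 'b'  n5⇒n6
[36] read 'b'  n6⇒n7  emit P2@[32:36]
[37] read 'b'  n7⇒n10 ·f
[38] read 'b'  n10⇒n10 ·f
[39] read 'a'  n10⇒n9 ·f  emit P3@[38:39]
[40] read 'a'  n9⇒n1 ·f
[41] read 'a'  n1⇒n1 ·f
[42] read 'b'  n1⇒n4
[43] read 'a'  n4⇒n5  emit P3@[42:43]
[44] read 'b'  n5⇒n6
[45] read 'b'  n6⇒n7  emit P2@[41:45]
[46] read 'a'  n7⇒n9 ·f  emit P3@[45:46]
[47] read 'c'  n9⇒n2 ·f  emit P0@[46:47]
[48] read 'c'  n2⇒n3  emit P1@[46:48],P7@[47:48]
[49] read 'c'  n3⇒n20 ·f  emit P7@[48:49]
[50] read 'b'  n20⇒n8 ·f
[51] read 'b'  n8⇒n10
[52] read 'c'  n10⇒n11
[53] read 'c'  n11⇒n12  emit P4@[50:53],P7@[52:53]
[54] read 'c'  n12⇒n20 ·f  emit P7@[53:54]
[55] read 'b'  n20⇒n8 ·f
[56] read 'c'  n8⇒n13
[57] read 'a'  n13⇒n18 ·f
[58] read 'a'  n18⇒n1 ·f

Matches: [[2,6],[4,3],[10,6],[11,3],[13,2],[17,0],[19,0],[20,1],[20,7],[23,7],[25,6],[31,5],[31,7],[33,6],[34,3],[36,2],[39,3],[43,3],[45,2],[46,3],[47,0],[48,1],[48,7],[49,7],[53,4],[53,7],[54,7]]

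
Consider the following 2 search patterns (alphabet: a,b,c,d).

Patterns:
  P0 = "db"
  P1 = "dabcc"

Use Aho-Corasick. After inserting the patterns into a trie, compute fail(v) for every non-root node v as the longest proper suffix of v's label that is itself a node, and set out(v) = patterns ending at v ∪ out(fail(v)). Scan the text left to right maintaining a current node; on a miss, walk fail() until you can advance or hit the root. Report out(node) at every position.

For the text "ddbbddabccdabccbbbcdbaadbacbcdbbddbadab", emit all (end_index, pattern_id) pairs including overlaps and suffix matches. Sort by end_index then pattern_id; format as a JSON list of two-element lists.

Construct AC machine:
Trie nodes:
  0='ε' goto d→1
  1='d' goto a→3 b→2
  2='db' goto ·  [P0 ends]
  3='da' goto b→4
  4='dab' goto c→5
  5='dabc' goto c→6
  6='dabcc' goto ·  [P1 ends]

BFS fail/out derivation:
  fail(1) 'd': from fail(0)=0 chase 'd': 0 ⇒ 0;  out=∅∪out(0)=∅
  fail(2) 'db': from fail(1)=0 chase 'b': 0 ⇒ 0;  out={0}∪out(0)={0}
  fail(3) 'da': from fail(1)=0 chase 'a': 0 ⇒ 0;  out=∅∪out(0)=∅
  fail(4) 'dab': from fail(3)=0 chase 'b': 0 ⇒ 0;  out=∅∪out(0)=∅
  fail(5) 'dabc': from fail(4)=0 chase 'c': 0 ⇒ 0;  out=∅∪out(0)=∅
  fail(6) 'dabcc': from fail(5)=0 chase 'c': 0 ⇒ 0;  out={1}∪out(0)={1}

Text stream:
pos 0 'd': at 1
pos 1 'd': at 1 (via fail)
pos 2 'b': at 2  → match P0@[1:2]
pos 3 'b': at 0 (via fail)
pos 4 'd': at 1
pos 5 'd': at 1 (via fail)
pos 6 'a': at 3
pos 7 'b': at 4
pos 8 'c': at 5
pos 9 'c': at 6  → match P1@[5:9]
pos 10 'd': at 1 (via fail)
pos 11 'a': at 3
pos 12 'b': at 4
pos 13 'c': at 5
pos 14 'c': at 6  → match P1@[10:14]
pos 15 'b': at 0 (via fail)
pos 16 'b': at 0
pos 17 'b': at 0
pos 18 'c': at 0
pos 19 'd': at 1
pos 20 'b': at 2  → match P0@[19:20]
pos 21 'a': at 0 (via fail)
pos 22 'a': at 0
pos 23 'd': at 1
pos 24 'b': at 2  → match P0@[23:24]
pos 25 'a': at 0 (via fail)
pos 26 'c': at 0
pos 27 'b': at 0
pos 28 'c': at 0
pos 29 'd': at 1
pos 30 'b': at 2  → match P0@[29:30]
pos 31 'b': at 0 (via fail)
pos 32 'd': at 1
pos 33 'd': at 1 (via fail)
pos 34 'b': at 2  → match P0@[33:34]
pos 35 'a': at 0 (via fail)
pos 36 'd': at 1
pos 37 'a': at 3
pos 38 'b': at 4

Matches: [[2,0],[9,1],[14,1],[20,0],[24,0],[30,0],[34,0]]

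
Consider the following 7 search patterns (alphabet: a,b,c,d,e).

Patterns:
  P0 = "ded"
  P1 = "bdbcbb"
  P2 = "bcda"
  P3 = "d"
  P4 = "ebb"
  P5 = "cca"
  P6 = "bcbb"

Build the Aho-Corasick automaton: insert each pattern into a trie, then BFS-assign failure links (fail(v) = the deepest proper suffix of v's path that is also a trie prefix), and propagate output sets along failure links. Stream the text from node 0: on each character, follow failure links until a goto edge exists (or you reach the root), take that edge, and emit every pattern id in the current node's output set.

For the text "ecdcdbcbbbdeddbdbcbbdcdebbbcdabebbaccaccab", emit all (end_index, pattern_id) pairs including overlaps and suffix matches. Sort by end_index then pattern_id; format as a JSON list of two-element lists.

Construct AC machine:
Trie (insert patterns):
  0='ε' goto b→4 c→16 d→1 e→13
  1='d' goto e→2  [P3 ends]
  2='de' goto d→3
  3='ded' goto ·  [P0 ends]
  4='b' goto c→10 d→5
  5='bd' goto b→6
  6='bdb' goto c→7
  7='bdbc' goto b→8
  8='bdbcb' goto b→9
  9='bdbcbb' goto ·  [P1 ends]
  10='bc' goto b→19 d→11
  11='bcd' goto a→12
  12='bcda' goto ·  [P2 ends]
  13='e' goto b→14
  14='eb' goto b→15
  15='ebb' goto ·  [P4 ends]
  16='c' goto c→17
  17='cc' goto a→18
  18='cca' goto ·  [P5 ends]
  19='bcb' goto b→20
  20='bcbb' goto ·  [P6 ends]

BFS fail/out derivation:
  fail(1) 'd': from fail(0)=0 chase 'd': 0 ⇒ 0;  out={3}∪out(0)={3}
  fail(4) 'b': from fail(0)=0 chase 'b': 0 ⇒ 0;  out=∅∪out(0)=∅
  fail(13) 'e': from fail(0)=0 chase 'e': 0 ⇒ 0;  out=∅∪out(0)=∅
  fail(16) 'c': from fail(0)=0 chase 'c': 0 ⇒ 0;  out=∅∪out(0)=∅
  fail(2) 'de': from fail(1)=0 chase 'e': 0 ⇒ 13;  out=∅∪out(13)=∅
  fail(5) 'bd': from fail(4)=0 chase 'd': 0 ⇒ 1;  out=∅∪out(1)={3}
  fail(10) 'bc': from fail(4)=0 chase 'c': 0 ⇒ 16;  out=∅∪out(16)=∅
  fail(14) 'eb': from fail(13)=0 chase 'b': 0 ⇒ 4;  out=∅∪out(4)=∅
  fail(17) 'cc': from fail(16)=0 chase 'c': 0 ⇒ 16;  out=∅∪out(16)=∅
  fail(3) 'ded': from fail(2)=13 chase 'd': 13→0 ⇒ 1;  out={0}∪out(1)={0,3}
  fail(6) 'bdb': from fail(5)=1 chase 'b': 1→0 ⇒ 4;  out=∅∪out(4)=∅
  fail(11) 'bcd': from fail(10)=16 chase 'd': 16→0 ⇒ 1;  out=∅∪out(1)={3}
  fail(15) 'ebb': from fail(14)=4 chase 'b': 4→0 ⇒ 4;  out={4}∪out(4)={4}
  fail(18) 'cca': from fail(17)=16 chase 'a': 16→0 ⇒ 0;  out={5}∪out(0)={5}
  fail(19) 'bcb': from fail(10)=16 chase 'b': 16→0 ⇒ 4;  out=∅∪out(4)=∅
  fail(7) 'bdbc': from fail(6)=4 chase 'c': 4 ⇒ 10;  out=∅∪out(10)=∅
  fail(12) 'bcda': from fail(11)=1 chase 'a': 1→0 ⇒ 0;  out={2}∪out(0)={2}
  fail(20) 'bcbb': from fail(19)=4 chase 'b': 4→0 ⇒ 4;  out={6}∪out(4)={6}
  fail(8) 'bdbcb': from fail(7)=10 chase 'b': 10 ⇒ 19;  out=∅∪out(19)=∅
  fail(9) 'bdbcbb': from fail(8)=19 chase 'b': 19 ⇒ 20;  out={1}∪out(20)={1,6}

Run:
[0] read 'e'  n0⇒n13
[1] read 'c'  n13⇒n16 (via fail)
[2] read 'd'  n16⇒n1 (via fail)  emit P3@[2:2]
[3] read 'c'  n1⇒n16 (via fail)
[4] read 'd'  n16⇒n1 (via fail)  emit P3@[4:4]
[5] read 'b'  n1⇒n4 (via fail)
[6] read 'c'  n4⇒n10
[7] read 'b'  n10⇒n19
[8] read 'b'  n19⇒n20  emit P6@[5:8]
[9] read 'b'  n20⇒n4 (via fail)
[10] read 'd'  n4⇒n5  emit P3@[10:10]
[11] read 'e'  n5⇒n2 (via fail)
[12] read 'd'  n2⇒n3  emit P0@[10:12],P3@[12:12]
[13] read 'd'  n3⇒n1 (via fail)  emit P3@[13:13]
[14] read 'b'  n1⇒n4 (via fail)
[15] read 'd'  n4⇒n5  emit P3@[15:15]
[16] read 'b'  n5⇒n6
[17] read 'c'  n6⇒n7
[18] read 'b'  n7⇒n8
[19] read 'b'  n8⇒n9  emit P1@[14:19],P6@[16:19]
[20] read 'd'  n9⇒n5 (via fail)  emit P3@[20:20]
[21] read 'c'  n5⇒n16 (via fail)
[22] read 'd'  n16⇒n1 (via fail)  emit P3@[22:22]
[23] read 'e'  n1⇒n2
[24] read 'b'  n2⇒n14 (via fail)
[25] read 'b'  n14⇒n15  emit P4@[23:25]
[26] read 'b'  n15⇒n4 (via fail)
[27] read 'c'  n4⇒n10
[28] read 'd'  n10⇒n11  emit P3@[28:28]
[29] read 'a'  n11⇒n12  emit P2@[26:29]
[30] read 'b'  n12⇒n4 (via fail)
[31] read 'e'  n4⇒n13 (via fail)
[32] read 'b'  n13⇒n14
[33] read 'b'  n14⇒n15  emit P4@[31:33]
[34] read 'a'  n15⇒n0 (via fail)
[35] read 'c'  n0⇒n16
[36] read 'c'  n16⇒n17
[37] read 'a'  n17⇒n18  emit P5@[35:37]
[38] read 'c'  n18⇒n16 (via fail)
[39] read 'c'  n16⇒n17
[40] read 'a'  n17⇒n18  emit P5@[38:40]
[41] read 'b'  n18⇒n4 (via fail)

Matches: [[2,3],[4,3],[8,6],[10,3],[12,0],[12,3],[13,3],[15,3],[19,1],[19,6],[20,3],[22,3],[25,4],[28,3],[29,2],[33,4],[37,5],[40,5]]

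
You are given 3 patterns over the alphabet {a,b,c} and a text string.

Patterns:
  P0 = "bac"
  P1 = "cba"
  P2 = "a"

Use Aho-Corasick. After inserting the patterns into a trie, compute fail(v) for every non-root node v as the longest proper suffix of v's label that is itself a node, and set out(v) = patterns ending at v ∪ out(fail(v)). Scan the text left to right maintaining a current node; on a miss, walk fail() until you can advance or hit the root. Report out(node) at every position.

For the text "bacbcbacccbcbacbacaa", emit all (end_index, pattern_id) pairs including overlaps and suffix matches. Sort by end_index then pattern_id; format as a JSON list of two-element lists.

Build automaton:
Trie (insert patterns):
  n0 'ε': a→7 b→1 c→4
  n1 'b': a→2
  n2 'ba': c→3
  n3 'bac': ·  [P0 ends]
  n4 'c': b→5
  n5 'cb': a→6
  n6 'cba': ·  [P1 ends]
  n7 'a': ·  [P2 ends]

Failure links (BFS by depth):
  fail(1) 'b': from fail(0)=0 chase 'b': 0 ⇒ 0;  out=∅∪out(0)=∅
  fail(4) 'c': from fail(0)=0 chase 'c': 0 ⇒ 0;  out=∅∪out(0)=∅
  fail(7) 'a': from fail(0)=0 chase 'a': 0 ⇒ 0;  out={2}∪out(0)={2}
  fail(2) 'ba': from fail(1)=0 chase 'a': 0 ⇒ 7;  out=∅∪out(7)={2}
  fail(5) 'cb': from fail(4)=0 chase 'b': 0 ⇒ 1;  out=∅∪out(1)=∅
  fail(3) 'bac': from fail(2)=7 chase 'c': 7→0 ⇒ 4;  out={0}∪out(4)={0}
  fail(6) 'cba': from fail(5)=1 chase 'a': 1 ⇒ 2;  out={1}∪out(2)={1,2}

Scan:
pos 0 'b': at 1
pos 1 'a': at 2  emit P2@[1:1]
pos 2 'c': at 3  emit P0@[0:2]
pos 3 'b': at 5 (via fail)
pos 4 'c': at 4 (via fail)
pos 5 'b': at 5
pos 6 'a': at 6  emit P1@[4:6],P2@[6:6]
pos 7 'c': at 3 (via fail)  emit P0@[5:7]
pos 8 'c': at 4 (via fail)
pos 9 'c': at 4 (via fail)
pos 10 'b': at 5
pos 11 'c': at 4 (via fail)
pos 12 'b': at 5
pos 13 'a': at 6  emit P1@[11:13],P2@[13:13]
pos 14 'c': at 3 (via fail)  emit P0@[12:14]
pos 15 'b': at 5 (via fail)
pos 16 'a': at 6  emit P1@[14:16],P2@[16:16]
pos 17 'c': at 3 (via fail)  emit P0@[15:17]
pos 18 'a': at 7 (via fail)  emit P2@[18:18]
pos 19 'a': at 7 (via fail)  emit P2@[19:19]

Matches: [[1,2],[2,0],[6,1],[6,2],[7,0],[13,1],[13,2],[14,0],[16,1],[16,2],[17,0],[18,2],[19,2]]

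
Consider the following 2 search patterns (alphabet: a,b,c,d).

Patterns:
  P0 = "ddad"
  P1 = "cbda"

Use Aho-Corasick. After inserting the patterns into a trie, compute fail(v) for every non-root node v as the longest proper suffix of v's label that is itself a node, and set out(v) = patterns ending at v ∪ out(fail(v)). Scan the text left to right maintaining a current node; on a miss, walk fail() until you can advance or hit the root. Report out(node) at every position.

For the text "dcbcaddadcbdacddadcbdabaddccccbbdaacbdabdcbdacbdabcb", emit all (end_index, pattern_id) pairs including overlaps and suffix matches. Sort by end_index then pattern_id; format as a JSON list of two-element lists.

Build automaton:
Trie nodes:
  n0 'ε': c→5 d→1
  n1 'd': d→2
  n2 'dd': a→3
  n3 'dda': d→4
  n4 'ddad': ·  [P0 ends]
  n5 'c': b→6
  n6 'cb': d→7
  n7 'cbd': a→8
  n8 'cbda': ·  [P1 ends]

Failure links (BFS by depth):
  n1('d'): parent n0 fail=0; on 'd' 0 → fail=0;  out ∅∪∅=∅
  n5('c'): parent n0 fail=0; on 'c' 0 → fail=0;  out ∅∪∅=∅
  n2('dd'): parent n1 fail=0; on 'd' 0 → fail=1;  out ∅∪∅=∅
  n6('cb'): parent n5 fail=0; on 'b' 0 → fail=0;  out ∅∪∅=∅
  n3('dda'): parent n2 fail=1; on 'a' 1→0 → fail=0;  out ∅∪∅=∅
  n7('cbd'): parent n6 fail=0; on 'd' 0 → fail=1;  out ∅∪∅=∅
  n4('ddad'): parent n3 fail=0; on 'd' 0 → fail=1;  out {0}∪∅={0}
  n8('cbda'): parent n7 fail=1; on 'a' 1→0 → fail=0;  out {1}∪∅={1}

Run:
[0] read 'd'  n0⇒n1
[1] read 'c'  n1⇒n5 (fail-walked)
[2] read 'b'  n5⇒n6
[3] read 'c'  n6⇒n5 (fail-walked)
[4] read 'a'  n5⇒n0 (fail-walked)
[5] read 'd'  n0⇒n1
[6] read 'd'  n1⇒n2
[7] read 'a'  n2⇒n3
[8] read 'd'  n3⇒n4  emit P0@[5:8]
[9] read 'c'  n4⇒n5 (fail-walked)
[10] read 'b'  n5⇒n6
[11] read 'd'  n6⇒n7
[12] read 'a'  n7⇒n8  emit P1@[9:12]
[13] read 'c'  n8⇒n5 (fail-walked)
[14] read 'd'  n5⇒n1 (fail-walked)
[15] read 'd'  n1⇒n2
[16] read 'a'  n2⇒n3
[17] read 'd'  n3⇒n4  emit P0@[14:17]
[18] read 'c'  n4⇒n5 (fail-walked)
[19] read 'b'  n5⇒n6
[20] read 'd'  n6⇒n7
[21] read 'a'  n7⇒n8  emit P1@[18:21]
[22] read 'b'  n8⇒n0 (fail-walked)
[23] read 'a'  n0⇒n0
[24] read 'd'  n0⇒n1
[25] read 'd'  n1⇒n2
[26] read 'c'  n2⇒n5 (fail-walked)
[27] read 'c'  n5⇒n5 (fail-walked)
[28] read 'c'  n5⇒n5 (fail-walked)
[29] read 'c'  n5⇒n5 (fail-walked)
[30] read 'b'  n5⇒n6
[31] read 'b'  n6⇒n0 (fail-walked)
[32] read 'd'  n0⇒n1
[33] read 'a'  n1⇒n0 (fail-walked)
[34] read 'a'  n0⇒n0
[35] read 'c'  n0⇒n5
[36] read 'b'  n5⇒n6
[37] read 'd'  n6⇒n7
[38] read 'a'  n7⇒n8  emit P1@[35:38]
[39] read 'b'  n8⇒n0 (fail-walked)
[40] read 'd'  n0⇒n1
[41] read 'c'  n1⇒n5 (fail-walked)
[42] read 'b'  n5⇒n6
[43] read 'd'  n6⇒n7
[44] read 'a'  n7⇒n8  emit P1@[41:44]
[45] read 'c'  n8⇒n5 (fail-walked)
[46] read 'b'  n5⇒n6
[47] read 'd'  n6⇒n7
[48] read 'a'  n7⇒n8  emit P1@[45:48]
[49] read 'b'  n8⇒n0 (fail-walked)
[50] read 'c'  n0⇒n5
[51] read 'b'  n5⇒n6

Matches: [[8,0],[12,1],[17,0],[21,1],[38,1],[44,1],[48,1]]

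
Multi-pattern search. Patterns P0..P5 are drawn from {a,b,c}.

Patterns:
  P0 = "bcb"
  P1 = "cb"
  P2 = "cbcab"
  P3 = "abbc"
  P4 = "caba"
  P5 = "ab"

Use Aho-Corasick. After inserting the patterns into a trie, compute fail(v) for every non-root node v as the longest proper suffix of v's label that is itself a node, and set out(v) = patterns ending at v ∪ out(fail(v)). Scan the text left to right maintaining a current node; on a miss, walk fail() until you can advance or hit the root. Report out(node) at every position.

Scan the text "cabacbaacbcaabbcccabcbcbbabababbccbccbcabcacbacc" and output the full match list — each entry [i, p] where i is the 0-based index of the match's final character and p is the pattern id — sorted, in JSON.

Build automaton:
Trie nodes:
  n0 'ε': a→9 b→1 c→4
  n1 'b': c→2
  n2 'bc': b→3
  n3 'bcb': ·  ←P0
  n4 'c': a→13 b→5
  n5 'cb': c→6  ←P1
  n6 'cbc': a→7
  n7 'cbca': b→8
  n8 'cbcab': ·  ←P2
  n9 'a': b→10
  n10 'ab': b→11  ←P5
  n11 'abb': c→12
  n12 'abbc': ·  ←P3
  n13 'ca': b→14
  n14 'cab': a→15
  n15 'caba': ·  ←P4

Failure links (BFS by depth):
  n1('b'): parent n0 fail=0; on 'b' 0 → fail=0;  out ∅∪∅=∅
  n4('c'): parent n0 fail=0; on 'c' 0 → fail=0;  out ∅∪∅=∅
  n9('a'): parent n0 fail=0; on 'a' 0 → fail=0;  out ∅∪∅=∅
  n2('bc'): parent n1 fail=0; on 'c' 0 → fail=4;  out ∅∪∅=∅
  n5('cb'): parent n4 fail=0; on 'b' 0 → fail=1;  out {1}∪∅={1}
  n10('ab'): parent n9 fail=0; on 'b' 0 → fail=1;  out {5}∪∅={5}
  n13('ca'): parent n4 fail=0; on 'a' 0 → fail=9;  out ∅∪∅=∅
  n3('bcb'): parent n2 fail=4; on 'b' 4 → fail=5;  out {0}∪{1}={0,1}
  n6('cbc'): parent n5 fail=1; on 'c' 1 → fail=2;  out ∅∪∅=∅
  n11('abb'): parent n10 fail=1; on 'b' 1→0 → fail=1;  out ∅∪∅=∅
  n14('cab'): parent n13 fail=9; on 'b' 9 → fail=10;  out ∅∪{5}={5}
  n7('cbca'): parent n6 fail=2; on 'a' 2→4 → fail=13;  out ∅∪∅=∅
  n12('abbc'): parent n11 fail=1; on 'c' 1 → fail=2;  out {3}∪∅={3}
  n15('caba'): parent n14 fail=10; on 'a' 10→1→0 → fail=9;  out {4}∪∅={4}
  n8('cbcab'): parent n7 fail=13; on 'b' 13 → fail=14;  out {2}∪{5}={2,5}

Run:
pos 0 'c': at 4
pos 1 'a': at 13
pos 2 'b': at 14  emit P5@[1:2]
pos 3 'a': at 15  emit P4@[0:3]
pos 4 'c': at 4 (via fail)
pos 5 'b': at 5  emit P1@[4:5]
pos 6 'a': at 9 (via fail)
pos 7 'a': at 9 (via fail)
pos 8 'c': at 4 (via fail)
pos 9 'b': at 5  emit P1@[8:9]
pos 10 'c': at 6
pos 11 'a': at 7
pos 12 'a': at 9 (via fail)
pos 13 'b': at 10  emit P5@[12:13]
pos 14 'b': at 11
pos 15 'c': at 12  emit P3@[12:15]
pos 16 'c': at 4 (via fail)
pos 17 'c': at 4 (via fail)
pos 18 'a': at 13
pos 19 'b': at 14  emit P5@[18:19]
pos 20 'c': at 2 (via fail)
pos 21 'b': at 3  emit P0@[19:21],P1@[20:21]
pos 22 'c': at 6 (via fail)
pos 23 'b': at 3 (via fail)  emit P0@[21:23],P1@[22:23]
pos 24 'b': at 1 (via fail)
pos 25 'a': at 9 (via fail)
pos 26 'b': at 10  emit P5@[25:26]
pos 27 'a': at 9 (via fail)
pos 28 'b': at 10  emit P5@[27:28]
pos 29 'a': at 9 (via fail)
pos 30 'b': at 10  emit P5@[29:30]
pos 31 'b': at 11
pos 32 'c': at 12  emit P3@[29:32]
pos 33 'c': at 4 (via fail)
pos 34 'b': at 5  emit P1@[33:34]
pos 35 'c': at 6
pos 36 'c': at 4 (via fail)
pos 37 'b': at 5  emit P1@[36:37]
pos 38 'c': at 6
pos 39 'a': at 7
pos 40 'b': at 8  emit P2@[36:40],P5@[39:40]
pos 41 'c': at 2 (via fail)
pos 42 'a': at 13 (via fail)
pos 43 'c': at 4 (via fail)
pos 44 'b': at 5  emit P1@[43:44]
pos 45 'a': at 9 (via fail)
pos 46 'c': at 4 (via fail)
pos 47 'c': at 4 (via fail)

Result: [[2,5],[3,4],[5,1],[9,1],[13,5],[15,3],[19,5],[21,0],[21,1],[23,0],[23,1],[26,5],[28,5],[30,5],[32,3],[34,1],[37,1],[40,2],[40,5],[44,1]]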